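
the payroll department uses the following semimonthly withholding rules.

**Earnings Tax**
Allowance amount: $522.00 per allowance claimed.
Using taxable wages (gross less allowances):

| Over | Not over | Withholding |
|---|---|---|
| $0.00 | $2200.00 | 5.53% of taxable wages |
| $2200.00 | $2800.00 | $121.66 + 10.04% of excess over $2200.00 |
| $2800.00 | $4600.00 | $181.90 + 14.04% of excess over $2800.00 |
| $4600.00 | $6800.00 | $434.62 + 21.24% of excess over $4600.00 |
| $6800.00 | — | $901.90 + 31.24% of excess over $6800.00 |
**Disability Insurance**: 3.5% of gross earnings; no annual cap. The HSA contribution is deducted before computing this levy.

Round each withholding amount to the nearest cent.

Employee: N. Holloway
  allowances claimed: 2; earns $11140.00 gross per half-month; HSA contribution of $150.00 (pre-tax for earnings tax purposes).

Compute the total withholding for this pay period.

$2269.36

Earnings Tax: taxable = $11140.00 − $150.00 − 2×$522.00 = $9946.00
  $901.90 + 31.24% × ($9946.00 − $6800.00) = $901.90 + 31.24% × $3146.00 = $1884.71
Disability Insurance: 3.5% × $10990.00 = $384.65
Total: $1884.71 + $384.65 = $2269.36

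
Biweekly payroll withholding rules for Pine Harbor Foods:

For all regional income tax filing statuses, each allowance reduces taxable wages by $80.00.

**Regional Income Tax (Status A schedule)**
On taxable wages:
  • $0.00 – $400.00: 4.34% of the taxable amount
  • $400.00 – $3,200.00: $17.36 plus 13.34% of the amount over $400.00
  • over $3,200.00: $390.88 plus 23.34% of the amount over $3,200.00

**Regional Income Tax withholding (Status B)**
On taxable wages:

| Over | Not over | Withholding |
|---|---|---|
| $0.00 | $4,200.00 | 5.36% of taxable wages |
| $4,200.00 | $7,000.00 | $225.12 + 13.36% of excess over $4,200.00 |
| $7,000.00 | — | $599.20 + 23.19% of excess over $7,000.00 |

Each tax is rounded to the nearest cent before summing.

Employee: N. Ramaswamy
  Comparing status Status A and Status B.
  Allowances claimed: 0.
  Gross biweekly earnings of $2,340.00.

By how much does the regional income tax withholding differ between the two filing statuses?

Regional Income Tax (Status A): taxable = $2,340.00
  $17.36 + 13.34% × ($2,340.00 − $400.00) = $17.36 + 13.34% × $1,940.00 = $276.16
Regional Income Tax (Status B): taxable = $2,340.00
  5.36% × $2,340.00 = $125.42
Difference: |$276.16 − $125.42| = $150.74 (higher under Status A)

$150.74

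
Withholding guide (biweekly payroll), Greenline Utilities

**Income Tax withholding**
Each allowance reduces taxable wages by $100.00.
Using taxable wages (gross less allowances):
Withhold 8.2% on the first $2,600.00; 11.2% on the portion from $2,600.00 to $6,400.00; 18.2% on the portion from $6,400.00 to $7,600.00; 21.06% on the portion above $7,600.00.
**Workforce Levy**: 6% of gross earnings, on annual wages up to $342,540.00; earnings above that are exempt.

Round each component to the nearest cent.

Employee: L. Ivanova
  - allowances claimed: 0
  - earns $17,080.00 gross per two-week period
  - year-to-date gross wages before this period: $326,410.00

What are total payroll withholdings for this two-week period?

Income Tax: taxable = $17,080.00
  $857.20 + 21.06% × ($17,080.00 − $7,600.00) = $857.20 + 21.06% × $9,480.00 = $2,853.69
Workforce Levy: cap $342,540.00 − YTD $326,410.00 = $16,130.00 subject; 6% × $16,130.00 = $967.80
Total: $2,853.69 + $967.80 = $3,821.49

$3,821.49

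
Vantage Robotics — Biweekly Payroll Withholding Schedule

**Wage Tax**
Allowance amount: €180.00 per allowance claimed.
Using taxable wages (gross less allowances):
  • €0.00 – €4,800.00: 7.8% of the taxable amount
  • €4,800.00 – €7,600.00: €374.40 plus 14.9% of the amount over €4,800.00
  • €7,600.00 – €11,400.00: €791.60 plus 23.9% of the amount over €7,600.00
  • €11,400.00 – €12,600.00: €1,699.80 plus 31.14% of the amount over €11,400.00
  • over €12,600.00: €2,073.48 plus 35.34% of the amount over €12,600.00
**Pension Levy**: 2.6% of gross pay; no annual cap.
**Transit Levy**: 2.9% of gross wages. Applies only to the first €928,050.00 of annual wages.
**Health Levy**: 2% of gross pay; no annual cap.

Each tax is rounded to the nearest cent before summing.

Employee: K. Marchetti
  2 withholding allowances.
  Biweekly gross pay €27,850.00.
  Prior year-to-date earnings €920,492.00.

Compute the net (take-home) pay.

Wage Tax: taxable = €27,850.00 − 2×€180.00 = €27,490.00
  €2,073.48 + 35.34% × (€27,490.00 − €12,600.00) = €2,073.48 + 35.34% × €14,890.00 = €7,335.61
Pension Levy: 2.6% × €27,850.00 = €724.10
Transit Levy: cap €928,050.00 − YTD €920,492.00 = €7,558.00 subject; 2.9% × €7,558.00 = €219.18
Health Levy: 2% × €27,850.00 = €557.00
Total withheld: €7,335.61 + €724.10 + €219.18 + €557.00 = €8,835.89
Net pay: €27,850.00 − €8,835.89 = €19,014.11

€19,014.11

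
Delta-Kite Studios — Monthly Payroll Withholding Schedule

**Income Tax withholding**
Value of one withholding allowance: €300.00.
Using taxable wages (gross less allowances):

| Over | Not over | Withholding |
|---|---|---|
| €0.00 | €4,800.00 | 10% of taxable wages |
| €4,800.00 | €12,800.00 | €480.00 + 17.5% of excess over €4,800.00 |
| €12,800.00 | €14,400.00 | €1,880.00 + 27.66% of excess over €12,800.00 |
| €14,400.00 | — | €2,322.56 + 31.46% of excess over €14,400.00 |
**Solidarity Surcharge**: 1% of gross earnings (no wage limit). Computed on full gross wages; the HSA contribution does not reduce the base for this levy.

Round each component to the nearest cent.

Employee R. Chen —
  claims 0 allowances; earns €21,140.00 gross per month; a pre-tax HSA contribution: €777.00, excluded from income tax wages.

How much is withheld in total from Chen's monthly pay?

Income Tax: taxable = €21,140.00 − €777.00 = €20,363.00
  €2,322.56 + 31.46% × (€20,363.00 − €14,400.00) = €2,322.56 + 31.46% × €5,963.00 = €4,198.52
Solidarity Surcharge: 1% × €21,140.00 = €211.40
Total: €4,198.52 + €211.40 = €4,409.92

€4,409.92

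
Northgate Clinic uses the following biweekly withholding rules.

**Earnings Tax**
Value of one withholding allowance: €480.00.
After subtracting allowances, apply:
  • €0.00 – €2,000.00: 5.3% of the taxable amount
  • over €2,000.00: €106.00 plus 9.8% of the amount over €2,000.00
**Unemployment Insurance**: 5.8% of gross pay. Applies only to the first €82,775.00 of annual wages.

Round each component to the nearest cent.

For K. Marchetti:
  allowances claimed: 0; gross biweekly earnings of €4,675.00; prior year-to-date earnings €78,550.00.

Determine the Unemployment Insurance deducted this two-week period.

€245.05

Unemployment Insurance: cap €82,775.00 − YTD €78,550.00 = €4,225.00 subject; 5.8% × €4,225.00 = €245.05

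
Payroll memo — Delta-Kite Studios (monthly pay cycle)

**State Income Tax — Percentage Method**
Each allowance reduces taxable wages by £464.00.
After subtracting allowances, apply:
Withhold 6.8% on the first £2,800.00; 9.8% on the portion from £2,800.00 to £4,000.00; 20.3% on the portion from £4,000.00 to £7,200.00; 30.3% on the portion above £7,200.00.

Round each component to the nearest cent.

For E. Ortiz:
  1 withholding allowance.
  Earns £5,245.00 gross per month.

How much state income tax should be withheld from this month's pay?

£466.54

State Income Tax: taxable = £5,245.00 − 1×£464.00 = £4,781.00
  £308.00 + 20.3% × (£4,781.00 − £4,000.00) = £308.00 + 20.3% × £781.00 = £466.54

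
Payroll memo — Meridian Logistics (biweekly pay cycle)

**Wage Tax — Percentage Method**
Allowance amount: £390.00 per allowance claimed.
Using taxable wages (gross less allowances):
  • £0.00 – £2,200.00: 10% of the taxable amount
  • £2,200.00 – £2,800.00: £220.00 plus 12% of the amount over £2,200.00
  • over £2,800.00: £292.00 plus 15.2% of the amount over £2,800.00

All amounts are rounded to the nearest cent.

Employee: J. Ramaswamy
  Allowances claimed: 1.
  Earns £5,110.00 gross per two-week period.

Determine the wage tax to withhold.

Wage Tax: taxable = £5,110.00 − 1×£390.00 = £4,720.00
  £292.00 + 15.2% × (£4,720.00 − £2,800.00) = £292.00 + 15.2% × £1,920.00 = £583.84

£583.84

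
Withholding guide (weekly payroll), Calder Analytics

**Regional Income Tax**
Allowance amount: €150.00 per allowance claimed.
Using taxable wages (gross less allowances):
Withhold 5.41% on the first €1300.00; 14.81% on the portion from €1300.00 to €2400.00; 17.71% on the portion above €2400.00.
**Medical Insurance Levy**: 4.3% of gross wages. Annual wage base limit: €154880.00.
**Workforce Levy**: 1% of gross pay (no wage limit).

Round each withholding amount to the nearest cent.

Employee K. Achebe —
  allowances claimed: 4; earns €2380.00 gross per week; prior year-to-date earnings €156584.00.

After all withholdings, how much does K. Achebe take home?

€2214.78

Regional Income Tax: taxable = €2380.00 − 4×€150.00 = €1780.00
  €70.33 + 14.81% × (€1780.00 − €1300.00) = €70.33 + 14.81% × €480.00 = €141.42
Medical Insurance Levy: YTD €156584.00 ≥ cap €154880.00 → €0.00
Workforce Levy: 1% × €2380.00 = €23.80
Total withheld: €141.42 + €0.00 + €23.80 = €165.22
Net pay: €2380.00 − €165.22 = €2214.78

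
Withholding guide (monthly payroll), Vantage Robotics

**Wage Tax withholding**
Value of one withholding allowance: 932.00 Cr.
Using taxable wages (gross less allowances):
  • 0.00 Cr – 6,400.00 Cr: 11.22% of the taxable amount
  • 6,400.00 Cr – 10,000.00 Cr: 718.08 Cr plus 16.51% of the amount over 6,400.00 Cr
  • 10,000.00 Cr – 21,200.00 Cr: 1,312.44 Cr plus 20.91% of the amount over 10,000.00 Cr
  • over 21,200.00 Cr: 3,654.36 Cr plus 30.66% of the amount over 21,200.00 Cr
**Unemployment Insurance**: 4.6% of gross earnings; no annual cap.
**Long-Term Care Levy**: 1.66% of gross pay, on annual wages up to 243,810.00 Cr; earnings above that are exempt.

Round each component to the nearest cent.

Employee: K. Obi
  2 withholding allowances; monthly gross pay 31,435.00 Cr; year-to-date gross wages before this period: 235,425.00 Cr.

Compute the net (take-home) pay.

23,628.89 Cr

Wage Tax: taxable = 31,435.00 Cr − 2×932.00 Cr = 29,571.00 Cr
  3,654.36 Cr + 30.66% × (29,571.00 Cr − 21,200.00 Cr) = 3,654.36 Cr + 30.66% × 8,371.00 Cr = 6,220.91 Cr
Unemployment Insurance: 4.6% × 31,435.00 Cr = 1,446.01 Cr
Long-Term Care Levy: cap 243,810.00 Cr − YTD 235,425.00 Cr = 8,385.00 Cr subject; 1.66% × 8,385.00 Cr = 139.19 Cr
Total withheld: 6,220.91 Cr + 1,446.01 Cr + 139.19 Cr = 7,806.11 Cr
Net pay: 31,435.00 Cr − 7,806.11 Cr = 23,628.89 Cr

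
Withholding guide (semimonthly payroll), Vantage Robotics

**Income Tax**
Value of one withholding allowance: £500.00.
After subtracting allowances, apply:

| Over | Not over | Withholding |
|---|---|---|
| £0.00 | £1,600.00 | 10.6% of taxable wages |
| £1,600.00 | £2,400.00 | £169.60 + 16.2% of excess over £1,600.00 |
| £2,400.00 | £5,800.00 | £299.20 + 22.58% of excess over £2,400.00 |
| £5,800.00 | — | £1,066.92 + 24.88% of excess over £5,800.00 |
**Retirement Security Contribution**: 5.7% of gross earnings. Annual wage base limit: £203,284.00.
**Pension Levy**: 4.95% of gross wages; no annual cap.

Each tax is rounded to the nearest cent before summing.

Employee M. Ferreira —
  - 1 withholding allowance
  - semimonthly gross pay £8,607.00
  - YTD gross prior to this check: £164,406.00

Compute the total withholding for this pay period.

£2,557.55

Income Tax: taxable = £8,607.00 − 1×£500.00 = £8,107.00
  £1,066.92 + 24.88% × (£8,107.00 − £5,800.00) = £1,066.92 + 24.88% × £2,307.00 = £1,640.90
Retirement Security Contribution: 5.7% × £8,607.00 = £490.60
Pension Levy: 4.95% × £8,607.00 = £426.05
Total: £1,640.90 + £490.60 + £426.05 = £2,557.55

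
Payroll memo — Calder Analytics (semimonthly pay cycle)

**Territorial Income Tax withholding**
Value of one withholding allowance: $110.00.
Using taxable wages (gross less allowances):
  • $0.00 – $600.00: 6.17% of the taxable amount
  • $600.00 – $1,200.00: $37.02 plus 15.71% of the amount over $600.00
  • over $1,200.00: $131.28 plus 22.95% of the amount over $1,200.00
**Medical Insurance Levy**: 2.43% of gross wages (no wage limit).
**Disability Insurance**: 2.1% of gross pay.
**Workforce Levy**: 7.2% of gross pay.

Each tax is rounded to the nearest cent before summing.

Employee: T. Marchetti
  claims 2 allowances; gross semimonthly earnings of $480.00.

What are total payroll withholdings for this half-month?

Territorial Income Tax: taxable = $480.00 − 2×$110.00 = $260.00
  6.17% × $260.00 = $16.04
Medical Insurance Levy: 2.43% × $480.00 = $11.66
Disability Insurance: 2.1% × $480.00 = $10.08
Workforce Levy: 7.2% × $480.00 = $34.56
Total: $16.04 + $11.66 + $10.08 + $34.56 = $72.34

$72.34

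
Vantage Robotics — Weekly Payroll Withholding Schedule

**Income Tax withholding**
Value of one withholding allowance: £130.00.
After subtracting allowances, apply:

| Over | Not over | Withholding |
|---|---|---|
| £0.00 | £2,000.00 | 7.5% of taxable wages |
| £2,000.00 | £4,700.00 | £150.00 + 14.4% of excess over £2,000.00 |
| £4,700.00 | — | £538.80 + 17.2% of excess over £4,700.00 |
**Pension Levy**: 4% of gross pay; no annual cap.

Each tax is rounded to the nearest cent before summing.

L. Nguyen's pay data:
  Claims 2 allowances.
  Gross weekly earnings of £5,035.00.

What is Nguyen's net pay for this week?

£4,281.90

Income Tax: taxable = £5,035.00 − 2×£130.00 = £4,775.00
  £538.80 + 17.2% × (£4,775.00 − £4,700.00) = £538.80 + 17.2% × £75.00 = £551.70
Pension Levy: 4% × £5,035.00 = £201.40
Total withheld: £551.70 + £201.40 = £753.10
Net pay: £5,035.00 − £753.10 = £4,281.90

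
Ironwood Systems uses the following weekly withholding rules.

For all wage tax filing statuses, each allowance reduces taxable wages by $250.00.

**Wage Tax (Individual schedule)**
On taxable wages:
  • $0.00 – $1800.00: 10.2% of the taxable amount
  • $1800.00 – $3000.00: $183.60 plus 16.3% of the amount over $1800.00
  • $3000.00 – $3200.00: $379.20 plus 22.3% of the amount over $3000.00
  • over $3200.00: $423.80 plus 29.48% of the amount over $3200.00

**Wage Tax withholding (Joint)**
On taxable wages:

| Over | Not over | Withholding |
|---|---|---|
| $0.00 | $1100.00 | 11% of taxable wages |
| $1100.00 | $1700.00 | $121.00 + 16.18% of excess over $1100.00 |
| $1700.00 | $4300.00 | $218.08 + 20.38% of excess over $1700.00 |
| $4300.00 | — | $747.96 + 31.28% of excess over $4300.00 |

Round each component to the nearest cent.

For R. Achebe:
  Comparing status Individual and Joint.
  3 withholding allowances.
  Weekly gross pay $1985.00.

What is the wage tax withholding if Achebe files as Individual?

Wage Tax (Individual): taxable = $1985.00 − 3×$250.00 = $1235.00
  10.2% × $1235.00 = $125.97

$125.97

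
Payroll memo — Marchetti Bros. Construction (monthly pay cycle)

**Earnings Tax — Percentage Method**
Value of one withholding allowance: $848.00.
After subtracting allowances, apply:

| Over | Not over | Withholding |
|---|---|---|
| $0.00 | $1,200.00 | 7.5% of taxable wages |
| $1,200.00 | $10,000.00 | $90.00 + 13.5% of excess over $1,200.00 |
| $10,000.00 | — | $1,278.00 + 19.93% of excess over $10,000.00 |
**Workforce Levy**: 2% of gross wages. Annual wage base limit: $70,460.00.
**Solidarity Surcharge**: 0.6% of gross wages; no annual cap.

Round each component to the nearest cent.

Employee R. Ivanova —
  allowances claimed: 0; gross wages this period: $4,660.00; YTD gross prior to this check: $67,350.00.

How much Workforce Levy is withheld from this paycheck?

$62.20

Workforce Levy: cap $70,460.00 − YTD $67,350.00 = $3,110.00 subject; 2% × $3,110.00 = $62.20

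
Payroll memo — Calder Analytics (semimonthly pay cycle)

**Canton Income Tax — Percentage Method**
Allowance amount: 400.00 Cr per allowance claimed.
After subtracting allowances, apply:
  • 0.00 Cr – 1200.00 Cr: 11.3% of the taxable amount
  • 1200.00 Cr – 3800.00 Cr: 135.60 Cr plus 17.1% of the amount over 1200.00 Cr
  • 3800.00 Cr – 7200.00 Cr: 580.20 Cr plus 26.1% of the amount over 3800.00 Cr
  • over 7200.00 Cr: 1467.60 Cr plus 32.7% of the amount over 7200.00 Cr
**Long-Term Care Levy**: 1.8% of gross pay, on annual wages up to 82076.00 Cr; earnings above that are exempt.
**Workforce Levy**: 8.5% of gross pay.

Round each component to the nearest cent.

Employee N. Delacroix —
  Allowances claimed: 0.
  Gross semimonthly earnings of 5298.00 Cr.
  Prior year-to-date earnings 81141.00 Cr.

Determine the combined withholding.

1438.34 Cr

Canton Income Tax: taxable = 5298.00 Cr
  580.20 Cr + 26.1% × (5298.00 Cr − 3800.00 Cr) = 580.20 Cr + 26.1% × 1498.00 Cr = 971.18 Cr
Long-Term Care Levy: cap 82076.00 Cr − YTD 81141.00 Cr = 935.00 Cr subject; 1.8% × 935.00 Cr = 16.83 Cr
Workforce Levy: 8.5% × 5298.00 Cr = 450.33 Cr
Total: 971.18 Cr + 16.83 Cr + 450.33 Cr = 1438.34 Cr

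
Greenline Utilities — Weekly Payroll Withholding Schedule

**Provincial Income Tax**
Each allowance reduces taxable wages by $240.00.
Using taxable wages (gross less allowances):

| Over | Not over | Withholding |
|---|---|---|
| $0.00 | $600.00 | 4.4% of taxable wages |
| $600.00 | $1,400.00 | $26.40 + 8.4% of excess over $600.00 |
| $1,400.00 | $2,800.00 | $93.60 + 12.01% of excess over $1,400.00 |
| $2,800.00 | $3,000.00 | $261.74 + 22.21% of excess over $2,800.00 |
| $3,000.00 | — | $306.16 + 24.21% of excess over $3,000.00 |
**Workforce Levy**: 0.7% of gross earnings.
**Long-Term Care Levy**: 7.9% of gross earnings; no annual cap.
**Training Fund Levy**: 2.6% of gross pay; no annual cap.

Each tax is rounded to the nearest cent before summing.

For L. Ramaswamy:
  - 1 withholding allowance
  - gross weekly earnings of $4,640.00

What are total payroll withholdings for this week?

$1,164.78

Provincial Income Tax: taxable = $4,640.00 − 1×$240.00 = $4,400.00
  $306.16 + 24.21% × ($4,400.00 − $3,000.00) = $306.16 + 24.21% × $1,400.00 = $645.10
Workforce Levy: 0.7% × $4,640.00 = $32.48
Long-Term Care Levy: 7.9% × $4,640.00 = $366.56
Training Fund Levy: 2.6% × $4,640.00 = $120.64
Total: $645.10 + $32.48 + $366.56 + $120.64 = $1,164.78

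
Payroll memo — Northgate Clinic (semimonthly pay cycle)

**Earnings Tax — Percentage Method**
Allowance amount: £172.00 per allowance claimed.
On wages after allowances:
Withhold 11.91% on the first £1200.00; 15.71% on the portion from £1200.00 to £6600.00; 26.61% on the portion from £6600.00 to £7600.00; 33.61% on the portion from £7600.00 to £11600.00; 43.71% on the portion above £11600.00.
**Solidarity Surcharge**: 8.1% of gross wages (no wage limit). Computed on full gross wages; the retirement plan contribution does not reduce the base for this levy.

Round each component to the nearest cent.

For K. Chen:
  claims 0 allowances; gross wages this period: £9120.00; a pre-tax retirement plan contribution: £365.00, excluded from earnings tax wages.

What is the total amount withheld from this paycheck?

Earnings Tax: taxable = £9120.00 − £365.00 = £8755.00
  £1257.36 + 33.61% × (£8755.00 − £7600.00) = £1257.36 + 33.61% × £1155.00 = £1645.56
Solidarity Surcharge: 8.1% × £9120.00 = £738.72
Total: £1645.56 + £738.72 = £2384.28

£2384.28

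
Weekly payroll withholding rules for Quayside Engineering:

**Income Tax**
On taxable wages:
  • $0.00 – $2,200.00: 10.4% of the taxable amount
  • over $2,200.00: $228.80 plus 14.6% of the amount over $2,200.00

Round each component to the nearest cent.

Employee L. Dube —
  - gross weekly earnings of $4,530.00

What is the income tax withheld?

$568.98

Income Tax: taxable = $4,530.00
  $228.80 + 14.6% × ($4,530.00 − $2,200.00) = $228.80 + 14.6% × $2,330.00 = $568.98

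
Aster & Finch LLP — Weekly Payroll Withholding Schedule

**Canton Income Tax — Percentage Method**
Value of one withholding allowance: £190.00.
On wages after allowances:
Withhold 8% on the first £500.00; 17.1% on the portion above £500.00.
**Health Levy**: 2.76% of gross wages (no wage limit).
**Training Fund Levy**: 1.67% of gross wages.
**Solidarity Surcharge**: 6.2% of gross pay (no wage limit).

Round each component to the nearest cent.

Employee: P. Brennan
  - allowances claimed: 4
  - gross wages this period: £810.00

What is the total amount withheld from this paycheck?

£90.11

Canton Income Tax: taxable = £810.00 − 4×£190.00 = £50.00
  8% × £50.00 = £4.00
Health Levy: 2.76% × £810.00 = £22.36
Training Fund Levy: 1.67% × £810.00 = £13.53
Solidarity Surcharge: 6.2% × £810.00 = £50.22
Total: £4.00 + £22.36 + £13.53 + £50.22 = £90.11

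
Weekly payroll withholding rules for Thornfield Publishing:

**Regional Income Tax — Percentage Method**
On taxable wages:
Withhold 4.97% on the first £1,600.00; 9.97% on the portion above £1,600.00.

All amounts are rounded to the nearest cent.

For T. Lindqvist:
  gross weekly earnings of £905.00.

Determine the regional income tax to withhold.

Regional Income Tax: taxable = £905.00
  4.97% × £905.00 = £44.98

£44.98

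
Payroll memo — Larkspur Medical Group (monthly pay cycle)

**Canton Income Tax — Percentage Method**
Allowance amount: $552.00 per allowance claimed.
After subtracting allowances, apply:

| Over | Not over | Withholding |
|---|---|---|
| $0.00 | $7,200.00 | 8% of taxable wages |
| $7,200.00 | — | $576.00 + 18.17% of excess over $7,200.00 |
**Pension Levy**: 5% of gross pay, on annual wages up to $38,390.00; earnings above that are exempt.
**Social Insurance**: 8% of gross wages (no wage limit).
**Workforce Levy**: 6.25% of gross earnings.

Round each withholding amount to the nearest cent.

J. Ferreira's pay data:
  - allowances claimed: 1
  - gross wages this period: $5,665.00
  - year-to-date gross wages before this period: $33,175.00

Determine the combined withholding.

Canton Income Tax: taxable = $5,665.00 − 1×$552.00 = $5,113.00
  8% × $5,113.00 = $409.04
Pension Levy: cap $38,390.00 − YTD $33,175.00 = $5,215.00 subject; 5% × $5,215.00 = $260.75
Social Insurance: 8% × $5,665.00 = $453.20
Workforce Levy: 6.25% × $5,665.00 = $354.06
Total: $409.04 + $260.75 + $453.20 + $354.06 = $1,477.05

$1,477.05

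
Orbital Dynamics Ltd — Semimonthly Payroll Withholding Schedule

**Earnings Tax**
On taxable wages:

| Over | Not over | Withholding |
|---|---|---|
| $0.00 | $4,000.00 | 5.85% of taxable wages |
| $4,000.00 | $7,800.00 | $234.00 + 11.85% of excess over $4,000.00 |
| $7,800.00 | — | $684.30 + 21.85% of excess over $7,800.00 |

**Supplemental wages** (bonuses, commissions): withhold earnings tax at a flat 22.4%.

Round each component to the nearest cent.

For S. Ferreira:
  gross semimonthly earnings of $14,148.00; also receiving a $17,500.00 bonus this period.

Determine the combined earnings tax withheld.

$5,991.34

Earnings Tax: taxable = $14,148.00
  $684.30 + 21.85% × ($14,148.00 − $7,800.00) = $684.30 + 21.85% × $6,348.00 = $2,071.34
Supplemental (22.4% flat on bonus): 22.4% × $17,500.00 = $3,920.00
Total earnings tax: $2,071.34 + $3,920.00 = $5,991.34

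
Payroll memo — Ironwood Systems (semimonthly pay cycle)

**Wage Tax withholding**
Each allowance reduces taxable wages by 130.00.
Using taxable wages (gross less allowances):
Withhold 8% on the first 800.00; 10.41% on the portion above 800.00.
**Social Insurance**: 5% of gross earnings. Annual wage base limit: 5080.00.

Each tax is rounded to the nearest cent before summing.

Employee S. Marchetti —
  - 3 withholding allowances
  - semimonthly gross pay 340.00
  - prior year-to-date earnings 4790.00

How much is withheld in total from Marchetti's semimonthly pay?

Wage Tax: taxable = 340.00 − 3×130.00 = -50.00
  Taxable ≤ 0 → 0.00
Social Insurance: cap 5080.00 − YTD 4790.00 = 290.00 subject; 5% × 290.00 = 14.50
Total: 0.00 + 14.50 = 14.50

14.50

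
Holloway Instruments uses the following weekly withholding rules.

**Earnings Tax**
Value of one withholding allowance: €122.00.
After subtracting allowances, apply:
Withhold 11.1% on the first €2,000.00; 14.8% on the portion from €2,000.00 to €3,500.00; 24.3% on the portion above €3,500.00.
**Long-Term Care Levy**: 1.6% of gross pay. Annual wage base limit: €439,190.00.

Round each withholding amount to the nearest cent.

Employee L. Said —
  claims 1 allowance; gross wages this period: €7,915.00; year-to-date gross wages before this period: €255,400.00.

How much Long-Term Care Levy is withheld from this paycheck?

€126.64

Long-Term Care Levy: 1.6% × €7,915.00 = €126.64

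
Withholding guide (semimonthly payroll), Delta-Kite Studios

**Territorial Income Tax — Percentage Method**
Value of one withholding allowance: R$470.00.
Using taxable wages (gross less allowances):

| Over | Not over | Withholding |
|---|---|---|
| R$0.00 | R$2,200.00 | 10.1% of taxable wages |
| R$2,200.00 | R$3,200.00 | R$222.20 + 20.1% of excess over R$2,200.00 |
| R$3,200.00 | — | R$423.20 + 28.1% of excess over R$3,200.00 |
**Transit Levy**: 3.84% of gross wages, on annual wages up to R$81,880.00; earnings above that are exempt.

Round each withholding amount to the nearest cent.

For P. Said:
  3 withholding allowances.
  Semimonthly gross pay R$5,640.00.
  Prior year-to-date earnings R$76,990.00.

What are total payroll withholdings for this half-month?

Territorial Income Tax: taxable = R$5,640.00 − 3×R$470.00 = R$4,230.00
  R$423.20 + 28.1% × (R$4,230.00 − R$3,200.00) = R$423.20 + 28.1% × R$1,030.00 = R$712.63
Transit Levy: cap R$81,880.00 − YTD R$76,990.00 = R$4,890.00 subject; 3.84% × R$4,890.00 = R$187.78
Total: R$712.63 + R$187.78 = R$900.41

R$900.41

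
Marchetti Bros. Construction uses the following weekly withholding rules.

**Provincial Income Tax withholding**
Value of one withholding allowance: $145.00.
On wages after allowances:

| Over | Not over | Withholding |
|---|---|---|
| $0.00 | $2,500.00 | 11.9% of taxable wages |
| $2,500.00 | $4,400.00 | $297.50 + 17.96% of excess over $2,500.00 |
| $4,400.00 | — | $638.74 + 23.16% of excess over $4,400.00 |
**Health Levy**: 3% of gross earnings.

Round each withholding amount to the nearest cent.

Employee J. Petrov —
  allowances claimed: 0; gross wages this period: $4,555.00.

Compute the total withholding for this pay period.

$811.29

Provincial Income Tax: taxable = $4,555.00
  $638.74 + 23.16% × ($4,555.00 − $4,400.00) = $638.74 + 23.16% × $155.00 = $674.64
Health Levy: 3% × $4,555.00 = $136.65
Total: $674.64 + $136.65 = $811.29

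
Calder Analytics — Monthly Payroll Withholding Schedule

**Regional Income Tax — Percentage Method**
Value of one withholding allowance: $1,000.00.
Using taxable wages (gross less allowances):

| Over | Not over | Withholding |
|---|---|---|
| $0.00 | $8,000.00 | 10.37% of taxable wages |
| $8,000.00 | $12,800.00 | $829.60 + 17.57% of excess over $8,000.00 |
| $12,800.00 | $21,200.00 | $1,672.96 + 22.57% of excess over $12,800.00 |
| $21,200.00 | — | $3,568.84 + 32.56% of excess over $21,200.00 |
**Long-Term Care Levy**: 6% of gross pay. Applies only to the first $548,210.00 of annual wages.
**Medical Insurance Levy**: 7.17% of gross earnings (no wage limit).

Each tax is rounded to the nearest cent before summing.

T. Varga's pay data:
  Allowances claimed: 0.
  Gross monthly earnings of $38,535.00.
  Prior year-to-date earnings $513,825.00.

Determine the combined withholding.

Regional Income Tax: taxable = $38,535.00
  $3,568.84 + 32.56% × ($38,535.00 − $21,200.00) = $3,568.84 + 32.56% × $17,335.00 = $9,213.12
Long-Term Care Levy: cap $548,210.00 − YTD $513,825.00 = $34,385.00 subject; 6% × $34,385.00 = $2,063.10
Medical Insurance Levy: 7.17% × $38,535.00 = $2,762.96
Total: $9,213.12 + $2,063.10 + $2,762.96 = $14,039.18

$14,039.18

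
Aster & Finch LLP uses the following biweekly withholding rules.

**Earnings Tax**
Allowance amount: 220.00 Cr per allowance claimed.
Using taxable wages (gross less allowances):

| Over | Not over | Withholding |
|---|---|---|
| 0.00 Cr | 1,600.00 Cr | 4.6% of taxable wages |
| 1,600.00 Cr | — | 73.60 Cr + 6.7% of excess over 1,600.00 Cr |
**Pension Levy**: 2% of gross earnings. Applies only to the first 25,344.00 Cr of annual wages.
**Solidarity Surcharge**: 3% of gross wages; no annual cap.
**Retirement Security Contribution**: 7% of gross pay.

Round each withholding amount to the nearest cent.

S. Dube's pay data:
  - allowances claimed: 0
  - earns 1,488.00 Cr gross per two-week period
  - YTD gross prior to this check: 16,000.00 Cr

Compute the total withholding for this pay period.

247.01 Cr

Earnings Tax: taxable = 1,488.00 Cr
  4.6% × 1,488.00 Cr = 68.45 Cr
Pension Levy: 2% × 1,488.00 Cr = 29.76 Cr
Solidarity Surcharge: 3% × 1,488.00 Cr = 44.64 Cr
Retirement Security Contribution: 7% × 1,488.00 Cr = 104.16 Cr
Total: 68.45 Cr + 29.76 Cr + 44.64 Cr + 104.16 Cr = 247.01 Cr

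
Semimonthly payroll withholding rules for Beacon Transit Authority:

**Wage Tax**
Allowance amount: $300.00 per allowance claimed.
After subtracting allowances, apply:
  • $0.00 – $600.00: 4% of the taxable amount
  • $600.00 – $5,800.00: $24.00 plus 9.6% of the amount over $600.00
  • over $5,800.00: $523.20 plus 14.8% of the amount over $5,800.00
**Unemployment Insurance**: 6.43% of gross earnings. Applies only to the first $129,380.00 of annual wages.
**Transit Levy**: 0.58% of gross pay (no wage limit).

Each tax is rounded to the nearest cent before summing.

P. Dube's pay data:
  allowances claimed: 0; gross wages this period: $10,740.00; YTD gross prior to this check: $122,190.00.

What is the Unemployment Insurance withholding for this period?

Unemployment Insurance: cap $129,380.00 − YTD $122,190.00 = $7,190.00 subject; 6.43% × $7,190.00 = $462.32

$462.32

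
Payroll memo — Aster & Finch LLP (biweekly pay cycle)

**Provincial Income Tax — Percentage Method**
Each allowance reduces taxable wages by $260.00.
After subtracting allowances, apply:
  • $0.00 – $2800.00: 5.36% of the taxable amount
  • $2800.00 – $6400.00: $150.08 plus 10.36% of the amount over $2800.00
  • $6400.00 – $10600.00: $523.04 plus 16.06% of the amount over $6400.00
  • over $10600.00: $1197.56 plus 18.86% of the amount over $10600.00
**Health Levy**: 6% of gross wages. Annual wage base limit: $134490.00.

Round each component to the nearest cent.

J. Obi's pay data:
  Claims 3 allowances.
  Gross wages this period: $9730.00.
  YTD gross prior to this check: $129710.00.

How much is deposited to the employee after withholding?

$8510.63

Provincial Income Tax: taxable = $9730.00 − 3×$260.00 = $8950.00
  $523.04 + 16.06% × ($8950.00 − $6400.00) = $523.04 + 16.06% × $2550.00 = $932.57
Health Levy: cap $134490.00 − YTD $129710.00 = $4780.00 subject; 6% × $4780.00 = $286.80
Total withheld: $932.57 + $286.80 = $1219.37
Net pay: $9730.00 − $1219.37 = $8510.63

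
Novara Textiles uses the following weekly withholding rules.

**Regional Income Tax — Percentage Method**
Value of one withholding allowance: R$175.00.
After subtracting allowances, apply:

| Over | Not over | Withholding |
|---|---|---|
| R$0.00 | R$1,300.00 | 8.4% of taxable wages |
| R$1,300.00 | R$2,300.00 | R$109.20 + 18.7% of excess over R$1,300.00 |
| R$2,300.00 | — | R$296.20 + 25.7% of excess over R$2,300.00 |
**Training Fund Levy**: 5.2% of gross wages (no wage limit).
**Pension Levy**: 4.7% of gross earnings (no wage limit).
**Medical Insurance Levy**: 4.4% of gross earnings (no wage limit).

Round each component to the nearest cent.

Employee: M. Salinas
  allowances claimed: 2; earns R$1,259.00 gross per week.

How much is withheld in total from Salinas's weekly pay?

Regional Income Tax: taxable = R$1,259.00 − 2×R$175.00 = R$909.00
  8.4% × R$909.00 = R$76.36
Training Fund Levy: 5.2% × R$1,259.00 = R$65.47
Pension Levy: 4.7% × R$1,259.00 = R$59.17
Medical Insurance Levy: 4.4% × R$1,259.00 = R$55.40
Total: R$76.36 + R$65.47 + R$59.17 + R$55.40 = R$256.40

R$256.40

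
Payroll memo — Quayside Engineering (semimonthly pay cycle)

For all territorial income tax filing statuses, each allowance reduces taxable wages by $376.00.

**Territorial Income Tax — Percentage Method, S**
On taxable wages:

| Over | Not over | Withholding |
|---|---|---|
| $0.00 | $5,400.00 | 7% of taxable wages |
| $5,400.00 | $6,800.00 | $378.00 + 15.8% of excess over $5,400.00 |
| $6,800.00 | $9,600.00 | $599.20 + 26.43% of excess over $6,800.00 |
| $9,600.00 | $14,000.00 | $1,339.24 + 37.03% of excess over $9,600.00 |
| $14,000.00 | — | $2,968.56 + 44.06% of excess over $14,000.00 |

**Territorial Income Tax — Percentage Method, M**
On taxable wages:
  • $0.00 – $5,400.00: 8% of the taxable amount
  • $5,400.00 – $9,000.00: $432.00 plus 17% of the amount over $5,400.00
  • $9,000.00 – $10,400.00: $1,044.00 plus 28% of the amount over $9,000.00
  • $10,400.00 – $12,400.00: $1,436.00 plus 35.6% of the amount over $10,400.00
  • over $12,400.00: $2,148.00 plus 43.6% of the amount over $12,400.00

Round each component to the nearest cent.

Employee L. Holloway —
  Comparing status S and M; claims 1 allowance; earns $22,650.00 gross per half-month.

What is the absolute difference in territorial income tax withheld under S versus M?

$161.02

Territorial Income Tax (S): taxable = $22,650.00 − 1×$376.00 = $22,274.00
  $2,968.56 + 44.06% × ($22,274.00 − $14,000.00) = $2,968.56 + 44.06% × $8,274.00 = $6,614.08
Territorial Income Tax (M): taxable = $22,650.00 − 1×$376.00 = $22,274.00
  $2,148.00 + 43.6% × ($22,274.00 − $12,400.00) = $2,148.00 + 43.6% × $9,874.00 = $6,453.06
Difference: |$6,614.08 − $6,453.06| = $161.02 (higher under S)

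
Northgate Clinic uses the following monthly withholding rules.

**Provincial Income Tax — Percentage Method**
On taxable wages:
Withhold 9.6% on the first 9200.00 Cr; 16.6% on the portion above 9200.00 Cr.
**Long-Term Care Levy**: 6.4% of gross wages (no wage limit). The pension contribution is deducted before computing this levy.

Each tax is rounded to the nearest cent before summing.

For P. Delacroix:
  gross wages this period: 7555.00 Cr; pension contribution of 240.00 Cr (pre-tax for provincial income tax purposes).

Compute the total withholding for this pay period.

Provincial Income Tax: taxable = 7555.00 Cr − 240.00 Cr = 7315.00 Cr
  9.6% × 7315.00 Cr = 702.24 Cr
Long-Term Care Levy: 6.4% × 7315.00 Cr = 468.16 Cr
Total: 702.24 Cr + 468.16 Cr = 1170.40 Cr

1170.40 Cr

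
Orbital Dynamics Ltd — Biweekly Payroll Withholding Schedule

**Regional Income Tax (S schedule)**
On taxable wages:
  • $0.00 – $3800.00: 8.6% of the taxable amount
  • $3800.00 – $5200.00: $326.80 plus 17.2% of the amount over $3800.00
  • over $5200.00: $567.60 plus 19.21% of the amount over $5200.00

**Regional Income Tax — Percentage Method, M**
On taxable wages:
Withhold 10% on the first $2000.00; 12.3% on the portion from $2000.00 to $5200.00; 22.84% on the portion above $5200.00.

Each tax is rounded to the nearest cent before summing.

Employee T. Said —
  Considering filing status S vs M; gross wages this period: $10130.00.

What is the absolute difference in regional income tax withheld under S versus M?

Regional Income Tax (S): taxable = $10130.00
  $567.60 + 19.21% × ($10130.00 − $5200.00) = $567.60 + 19.21% × $4930.00 = $1514.65
Regional Income Tax (M): taxable = $10130.00
  $593.60 + 22.84% × ($10130.00 − $5200.00) = $593.60 + 22.84% × $4930.00 = $1719.61
Difference: |$1514.65 − $1719.61| = $204.96 (higher under M)

$204.96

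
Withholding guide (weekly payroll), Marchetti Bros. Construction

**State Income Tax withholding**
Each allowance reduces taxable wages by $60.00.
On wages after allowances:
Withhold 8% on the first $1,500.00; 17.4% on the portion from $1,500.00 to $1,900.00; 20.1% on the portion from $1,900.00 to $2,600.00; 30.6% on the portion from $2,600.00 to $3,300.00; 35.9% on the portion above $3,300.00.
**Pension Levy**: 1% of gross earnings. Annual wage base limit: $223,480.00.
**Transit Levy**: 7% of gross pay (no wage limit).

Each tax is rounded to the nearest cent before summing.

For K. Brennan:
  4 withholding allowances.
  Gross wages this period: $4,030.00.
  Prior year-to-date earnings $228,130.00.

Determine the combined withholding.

$1,002.51

State Income Tax: taxable = $4,030.00 − 4×$60.00 = $3,790.00
  $544.50 + 35.9% × ($3,790.00 − $3,300.00) = $544.50 + 35.9% × $490.00 = $720.41
Pension Levy: YTD $228,130.00 ≥ cap $223,480.00 → $0.00
Transit Levy: 7% × $4,030.00 = $282.10
Total: $720.41 + $0.00 + $282.10 = $1,002.51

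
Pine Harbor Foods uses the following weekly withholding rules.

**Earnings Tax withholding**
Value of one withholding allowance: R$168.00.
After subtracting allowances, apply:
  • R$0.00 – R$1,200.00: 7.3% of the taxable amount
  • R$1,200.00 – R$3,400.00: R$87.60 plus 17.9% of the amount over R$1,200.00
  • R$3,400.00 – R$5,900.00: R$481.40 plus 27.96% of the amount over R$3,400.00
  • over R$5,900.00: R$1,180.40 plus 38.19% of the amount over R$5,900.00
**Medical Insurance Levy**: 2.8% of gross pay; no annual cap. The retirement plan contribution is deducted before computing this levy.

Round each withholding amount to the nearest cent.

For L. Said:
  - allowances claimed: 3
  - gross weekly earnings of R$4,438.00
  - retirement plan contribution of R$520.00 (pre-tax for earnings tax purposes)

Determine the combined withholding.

Earnings Tax: taxable = R$4,438.00 − R$520.00 − 3×R$168.00 = R$3,414.00
  R$481.40 + 27.96% × (R$3,414.00 − R$3,400.00) = R$481.40 + 27.96% × R$14.00 = R$485.31
Medical Insurance Levy: 2.8% × R$3,918.00 = R$109.70
Total: R$485.31 + R$109.70 = R$595.01

R$595.01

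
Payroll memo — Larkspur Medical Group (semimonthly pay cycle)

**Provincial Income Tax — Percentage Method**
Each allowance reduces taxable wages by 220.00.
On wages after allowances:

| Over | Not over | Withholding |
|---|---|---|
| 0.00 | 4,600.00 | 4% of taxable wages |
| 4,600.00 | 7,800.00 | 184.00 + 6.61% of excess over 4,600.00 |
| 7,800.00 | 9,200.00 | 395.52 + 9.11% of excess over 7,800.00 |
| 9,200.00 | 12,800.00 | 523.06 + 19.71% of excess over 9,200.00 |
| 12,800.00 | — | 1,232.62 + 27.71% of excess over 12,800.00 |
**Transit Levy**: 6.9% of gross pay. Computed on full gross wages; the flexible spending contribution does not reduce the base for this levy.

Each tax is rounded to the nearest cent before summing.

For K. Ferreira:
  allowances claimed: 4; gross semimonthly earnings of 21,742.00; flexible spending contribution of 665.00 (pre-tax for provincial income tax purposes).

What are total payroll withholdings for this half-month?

Provincial Income Tax: taxable = 21,742.00 − 665.00 − 4×220.00 = 20,197.00
  1,232.62 + 27.71% × (20,197.00 − 12,800.00) = 1,232.62 + 27.71% × 7,397.00 = 3,282.33
Transit Levy: 6.9% × 21,742.00 = 1,500.20
Total: 3,282.33 + 1,500.20 = 4,782.53

4,782.53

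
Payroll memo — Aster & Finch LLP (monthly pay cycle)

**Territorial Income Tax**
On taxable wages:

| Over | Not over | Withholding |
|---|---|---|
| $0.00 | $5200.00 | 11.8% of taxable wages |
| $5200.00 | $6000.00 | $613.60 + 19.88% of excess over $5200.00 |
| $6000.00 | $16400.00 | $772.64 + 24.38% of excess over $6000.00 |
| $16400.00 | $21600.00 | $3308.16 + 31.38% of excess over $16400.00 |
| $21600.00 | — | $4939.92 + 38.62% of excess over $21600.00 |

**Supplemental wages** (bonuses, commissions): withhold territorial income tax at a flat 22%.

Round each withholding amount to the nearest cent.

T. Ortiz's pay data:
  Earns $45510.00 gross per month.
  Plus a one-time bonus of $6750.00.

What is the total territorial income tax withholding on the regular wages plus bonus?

$15658.96

Territorial Income Tax: taxable = $45510.00
  $4939.92 + 38.62% × ($45510.00 − $21600.00) = $4939.92 + 38.62% × $23910.00 = $14173.96
Supplemental (22% flat on bonus): 22% × $6750.00 = $1485.00
Total territorial income tax: $14173.96 + $1485.00 = $15658.96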